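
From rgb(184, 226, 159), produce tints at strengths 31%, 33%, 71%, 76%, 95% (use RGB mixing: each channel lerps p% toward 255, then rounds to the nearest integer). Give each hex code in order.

#CEEBBD, #CFECBF, #EAF7E3, #EEF8E8, #FBFEFA

31%: (184 + 22.01 = 206.01→206, 226 + 8.99 = 234.99→235, 159 + 29.76 = 188.76→189) → #CEEBBD
33%: (184 + 23.43 = 207.43→207, 226 + 9.57 = 235.57→236, 159 + 31.68 = 190.68→191) → #CFECBF
71%: (184 + 50.41 = 234.41→234, 226 + 20.59 = 246.59→247, 159 + 68.16 = 227.16→227) → #EAF7E3
76%: (184 + 53.96 = 237.96→238, 226 + 22.04 = 248.04→248, 159 + 72.96 = 231.96→232) → #EEF8E8
95%: (184 + 67.45 = 251.45→251, 226 + 27.55 = 253.55→254, 159 + 91.2 = 250.2→250) → #FBFEFA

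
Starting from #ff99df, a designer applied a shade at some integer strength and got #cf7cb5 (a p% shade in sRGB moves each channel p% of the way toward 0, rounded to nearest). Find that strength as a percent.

19%

#ff99df is rgb(255, 153, 223); #cf7cb5 is rgb(207, 124, 181).
On the R channel (widest range): 207 ≈ 255 + (p/100)(0 − 255), so p ≈ 100×(207 − 255)/(0 − 255) = -4800/-255 = 18.82.
p = 19 reproduces all three channels after rounding.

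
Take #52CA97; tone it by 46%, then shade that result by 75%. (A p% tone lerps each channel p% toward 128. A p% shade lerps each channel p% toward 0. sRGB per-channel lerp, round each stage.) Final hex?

#1A2A23

#52CA97 is rgb(82, 202, 151).
Per channel, c → c + 0.46(128 − c):
  R: 82 + 0.46×(128−82) = 82 + 21.16 = 103.16 → 103
  G: 202 + 0.46×(128−202) = 202 − 34.04 = 167.96 → 168
  B: 151 + 0.46×(128−151) = 151 − 10.58 = 140.42 → 140
After the tone: rgb(103, 168, 140) = #67A88C.
A 75% shade moves each channel 75% toward 0:
  R: 103 − 77.25 = 25.75 → 26
  G: 168 + 0.75×(0−168) = 168 − 126 = 42 → 42
  B: 140 − 105 = 35 → 35
rgb(26, 42, 35) = #1A2A23.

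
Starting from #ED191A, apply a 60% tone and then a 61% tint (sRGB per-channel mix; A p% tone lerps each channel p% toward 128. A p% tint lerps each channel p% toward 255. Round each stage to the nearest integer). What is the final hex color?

#DFBDBD

#ED191A is rgb(237, 25, 26).
Lerp each channel 60% toward 128:
  R: 237 − 65.4 = 171.6 → 172
  G: 25 + 0.6×(128−25) = 25 + 61.8 = 86.8 → 87
  B: 26 + 0.6×(128−26) = 26 + 61.2 = 87.2 → 87
After the tone: rgb(172, 87, 87) = #AC5757.
A 61% tint moves each channel 61% toward 255:
  R: 172 + 0.61×(255−172) = 172 + 50.63 = 222.63 → 223
  G: 87 + 0.61×(255−87) = 87 + 102.48 = 189.48 → 189
  B: 87 + 0.61×(255−87) = 87 + 102.48 = 189.48 → 189
rgb(223, 189, 189) = #DFBDBD.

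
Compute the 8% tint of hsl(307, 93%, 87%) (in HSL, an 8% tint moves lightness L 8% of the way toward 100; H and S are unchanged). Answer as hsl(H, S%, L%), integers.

hsl(307, 93%, 88%)

L moves 8% from 87 toward 100: 87 + 1.04 = 88.04 → 88.
H and S are unchanged.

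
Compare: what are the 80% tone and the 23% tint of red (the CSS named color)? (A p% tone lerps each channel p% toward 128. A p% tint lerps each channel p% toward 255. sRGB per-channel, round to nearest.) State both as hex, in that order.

CSS red is rgb(255, 0, 0).
80% tone:
  R: 255 + 0.8×(128−255) = 255 − 101.6 = 153.4 → 153
  G: 0 + 102.4 = 102.4 → 102
  B: 0 + 0.8×(128−0) = 0 + 102.4 = 102.4 → 102
  → #996666
23% tint:
  R: 255 + 0.23×(255−255) = 255 + 0 = 255 → 255
  G: 0 + 0.23×(255−0) = 0 + 58.65 = 58.65 → 59
  B: 0 + 58.65 = 58.65 → 59
  → #FF3B3B

#996666, #FF3B3B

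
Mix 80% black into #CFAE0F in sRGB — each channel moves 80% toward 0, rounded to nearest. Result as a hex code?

#292303

#CFAE0F is rgb(207, 174, 15).
An 80% shade moves each channel 80% toward 0:
  R: 207 − 165.6 = 41.4 → 41
  G: 174 − 139.2 = 34.8 → 35
  B: 15 + 0.8×(0−15) = 15 − 12 = 3 → 3
rgb(41, 35, 3) = #292303.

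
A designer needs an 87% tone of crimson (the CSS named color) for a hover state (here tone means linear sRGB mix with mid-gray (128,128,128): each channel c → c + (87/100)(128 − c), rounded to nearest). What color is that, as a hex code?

CSS crimson is rgb(220, 20, 60).
Per channel, c → c + 0.87(128 − c):
  R: 220 + 0.87×(128−220) = 220 − 80.04 = 139.96 → 140
  G: 20 + 93.96 = 113.96 → 114
  B: 60 + 0.87×(128−60) = 60 + 59.16 = 119.16 → 119
rgb(140, 114, 119) = #8C7277.

#8C7277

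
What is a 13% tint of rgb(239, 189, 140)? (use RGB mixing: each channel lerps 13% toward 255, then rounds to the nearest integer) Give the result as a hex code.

Lerp each channel 13% toward 255:
  R: 239 + 0.13×(255−239) = 239 + 2.08 = 241.08 → 241
  G: 189 + 8.58 = 197.58 → 198
  B: 140 + 0.13×(255−140) = 140 + 14.95 = 154.95 → 155
rgb(241, 198, 155) = #f1c69b.

#f1c69b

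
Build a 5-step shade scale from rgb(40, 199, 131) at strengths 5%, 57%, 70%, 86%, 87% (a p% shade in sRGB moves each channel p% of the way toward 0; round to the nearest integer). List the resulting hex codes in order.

#26BD7C, #115638, #0C3C27, #061C12, #051A11

5%: (40 − 2 = 38→38, 199 − 9.95 = 189.05→189, 131 − 6.55 = 124.45→124) → #26BD7C
57%: (40 − 22.8 = 17.2→17, 199 − 113.43 = 85.57→86, 131 − 74.67 = 56.33→56) → #115638
70%: (40 − 28 = 12→12, 199 − 139.3 = 59.7→60, 131 − 91.7 = 39.3→39) → #0C3C27
86%: (40 − 34.4 = 5.6→6, 199 − 171.14 = 27.86→28, 131 − 112.66 = 18.34→18) → #061C12
87%: (40 − 34.8 = 5.2→5, 199 − 173.13 = 25.87→26, 131 − 113.97 = 17.03→17) → #051A11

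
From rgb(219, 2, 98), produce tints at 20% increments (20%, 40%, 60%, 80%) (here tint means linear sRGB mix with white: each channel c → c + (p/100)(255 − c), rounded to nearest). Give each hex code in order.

#e23581, #e967a1, #f19ac0, #f8cce0

20%: (219 + 7.2 = 226.2→226, 2 + 50.6 = 52.6→53, 98 + 31.4 = 129.4→129) → #e23581
40%: (219 + 14.4 = 233.4→233, 2 + 101.2 = 103.2→103, 98 + 62.8 = 160.8→161) → #e967a1
60%: (219 + 21.6 = 240.6→241, 2 + 151.8 = 153.8→154, 98 + 94.2 = 192.2→192) → #f19ac0
80%: (219 + 28.8 = 247.8→248, 2 + 202.4 = 204.4→204, 98 + 125.6 = 223.6→224) → #f8cce0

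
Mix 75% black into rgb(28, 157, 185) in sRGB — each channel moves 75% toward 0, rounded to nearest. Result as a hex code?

Lerp each channel 75% toward 0:
  R: 28 − 21 = 7 → 7
  G: 157 + 0.75×(0−157) = 157 − 117.75 = 39.25 → 39
  B: 185 − 138.75 = 46.25 → 46
rgb(7, 39, 46) = #07272E.

#07272E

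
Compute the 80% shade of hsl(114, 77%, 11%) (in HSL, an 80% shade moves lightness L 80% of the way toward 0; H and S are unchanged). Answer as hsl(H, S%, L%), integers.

hsl(114, 77%, 2%)

L moves 80% from 11 toward 0: 11 − 8.8 = 2.2 → 2.
H and S are unchanged.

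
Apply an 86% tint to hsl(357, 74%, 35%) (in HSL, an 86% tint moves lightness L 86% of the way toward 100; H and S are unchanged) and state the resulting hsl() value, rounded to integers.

hsl(357, 74%, 91%)

L moves 86% from 35 toward 100: 35 + 55.9 = 90.9 → 91.
H and S are unchanged.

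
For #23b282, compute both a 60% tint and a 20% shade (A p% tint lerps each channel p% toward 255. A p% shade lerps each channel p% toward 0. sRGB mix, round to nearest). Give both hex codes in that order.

#23b282 is rgb(35, 178, 130).
60% tint:
  R: 35 + 0.6×(255−35) = 35 + 132 = 167 → 167
  G: 178 + 46.2 = 224.2 → 224
  B: 130 + 0.6×(255−130) = 130 + 75 = 205 → 205
  → #a7e0cd
20% shade:
  R: 35 − 7 = 28 → 28
  G: 178 − 35.6 = 142.4 → 142
  B: 130 − 26 = 104 → 104
  → #1c8e68

#a7e0cd, #1c8e68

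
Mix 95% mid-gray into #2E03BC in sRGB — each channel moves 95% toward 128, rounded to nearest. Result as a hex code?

#2E03BC is rgb(46, 3, 188).
Per channel, c → c + 0.95(128 − c):
  R: 46 + 0.95×(128−46) = 46 + 77.9 = 123.9 → 124
  G: 3 + 0.95×(128−3) = 3 + 118.75 = 121.75 → 122
  B: 188 + 0.95×(128−188) = 188 − 57 = 131 → 131
rgb(124, 122, 131) = #7C7A83.

#7C7A83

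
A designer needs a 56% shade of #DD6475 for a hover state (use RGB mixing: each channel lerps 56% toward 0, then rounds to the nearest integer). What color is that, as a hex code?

#DD6475 is rgb(221, 100, 117).
A 56% shade moves each channel 56% toward 0:
  R: 221 − 123.76 = 97.24 → 97
  G: 100 + 0.56×(0−100) = 100 − 56 = 44 → 44
  B: 117 + 0.56×(0−117) = 117 − 65.52 = 51.48 → 51
rgb(97, 44, 51) = #612C33.

#612C33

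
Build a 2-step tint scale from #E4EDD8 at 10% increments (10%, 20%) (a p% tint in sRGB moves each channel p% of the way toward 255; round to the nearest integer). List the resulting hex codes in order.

#E7EFDC, #E9F1E0

#E4EDD8 is rgb(228, 237, 216).
10%: (228 + 2.7 = 230.7→231, 237 + 1.8 = 238.8→239, 216 + 3.9 = 219.9→220) → #E7EFDC
20%: (228 + 5.4 = 233.4→233, 237 + 3.6 = 240.6→241, 216 + 7.8 = 223.8→224) → #E9F1E0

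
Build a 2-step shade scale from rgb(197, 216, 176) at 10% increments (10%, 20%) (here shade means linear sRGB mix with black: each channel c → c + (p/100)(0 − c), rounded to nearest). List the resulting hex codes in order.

10%: (197 − 19.7 = 177.3→177, 216 − 21.6 = 194.4→194, 176 − 17.6 = 158.4→158) → #B1C29E
20%: (197 − 39.4 = 157.6→158, 216 − 43.2 = 172.8→173, 176 − 35.2 = 140.8→141) → #9EAD8D

#B1C29E, #9EAD8D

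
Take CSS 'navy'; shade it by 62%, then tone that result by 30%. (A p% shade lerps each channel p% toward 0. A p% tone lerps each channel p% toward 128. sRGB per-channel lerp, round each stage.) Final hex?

#262649

CSS navy is rgb(0, 0, 128).
A 62% shade moves each channel 62% toward 0:
  R: 0 + 0 = 0 → 0
  G: 0 + 0 = 0 → 0
  B: 128 − 79.36 = 48.64 → 49
After the shade: rgb(0, 0, 49) = #000031.
A 30% tone moves each channel 30% toward 128:
  R: 0 + 38.4 = 38.4 → 38
  G: 0 + 0.3×(128−0) = 0 + 38.4 = 38.4 → 38
  B: 49 + 23.7 = 72.7 → 73
rgb(38, 38, 73) = #262649.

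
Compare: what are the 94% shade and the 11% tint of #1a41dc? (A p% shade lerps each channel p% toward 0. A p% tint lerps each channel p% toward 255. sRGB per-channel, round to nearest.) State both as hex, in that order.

#1a41dc is rgb(26, 65, 220).
94% shade:
  R: 26 + 0.94×(0−26) = 26 − 24.44 = 1.56 → 2
  G: 65 − 61.1 = 3.9 → 4
  B: 220 + 0.94×(0−220) = 220 − 206.8 = 13.2 → 13
  → #02040d
11% tint:
  R: 26 + 0.11×(255−26) = 26 + 25.19 = 51.19 → 51
  G: 65 + 0.11×(255−65) = 65 + 20.9 = 85.9 → 86
  B: 220 + 0.11×(255−220) = 220 + 3.85 = 223.85 → 224
  → #3356e0

#02040d, #3356e0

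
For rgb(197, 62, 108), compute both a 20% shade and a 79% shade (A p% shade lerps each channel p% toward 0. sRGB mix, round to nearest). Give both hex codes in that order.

20% shade:
  R: 197 − 39.4 = 157.6 → 158
  G: 62 + 0.2×(0−62) = 62 − 12.4 = 49.6 → 50
  B: 108 − 21.6 = 86.4 → 86
  → #9E3256
79% shade:
  R: 197 − 155.63 = 41.37 → 41
  G: 62 + 0.79×(0−62) = 62 − 48.98 = 13.02 → 13
  B: 108 − 85.32 = 22.68 → 23
  → #290D17

#9E3256, #290D17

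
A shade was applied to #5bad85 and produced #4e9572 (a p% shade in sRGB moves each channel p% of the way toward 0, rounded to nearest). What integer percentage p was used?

14%

#5bad85 is rgb(91, 173, 133); #4e9572 is rgb(78, 149, 114).
On the G channel (widest range): 149 ≈ 173 + (p/100)(0 − 173), so p ≈ 100×(149 − 173)/(0 − 173) = -2400/-173 = 13.87.
p = 14 reproduces all three channels after rounding.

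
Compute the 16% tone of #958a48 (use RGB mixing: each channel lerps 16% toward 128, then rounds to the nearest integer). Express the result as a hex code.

#928851

#958a48 is rgb(149, 138, 72).
Per channel, c → c + 0.16(128 − c):
  R: 149 + 0.16×(128−149) = 149 − 3.36 = 145.64 → 146
  G: 138 − 1.6 = 136.4 → 136
  B: 72 + 8.96 = 80.96 → 81
rgb(146, 136, 81) = #928851.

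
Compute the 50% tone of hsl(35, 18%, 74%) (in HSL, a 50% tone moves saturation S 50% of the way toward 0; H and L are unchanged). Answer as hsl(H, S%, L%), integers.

hsl(35, 9%, 74%)

S moves 50% from 18 toward 0: 18 − 9 = 9 → 9.
H and L are unchanged.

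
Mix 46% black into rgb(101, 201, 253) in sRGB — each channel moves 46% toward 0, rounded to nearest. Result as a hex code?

A 46% shade moves each channel 46% toward 0:
  R: 101 + 0.46×(0−101) = 101 − 46.46 = 54.54 → 55
  G: 201 − 92.46 = 108.54 → 109
  B: 253 + 0.46×(0−253) = 253 − 116.38 = 136.62 → 137
rgb(55, 109, 137) = #376d89.

#376d89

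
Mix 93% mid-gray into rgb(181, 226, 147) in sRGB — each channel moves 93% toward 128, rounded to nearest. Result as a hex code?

A 93% tone moves each channel 93% toward 128:
  R: 181 − 49.29 = 131.71 → 132
  G: 226 + 0.93×(128−226) = 226 − 91.14 = 134.86 → 135
  B: 147 + 0.93×(128−147) = 147 − 17.67 = 129.33 → 129
rgb(132, 135, 129) = #848781.

#848781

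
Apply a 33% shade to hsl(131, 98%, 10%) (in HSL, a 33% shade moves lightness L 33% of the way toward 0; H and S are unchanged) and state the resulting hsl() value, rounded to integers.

L moves 33% from 10 toward 0: 10 − 3.3 = 6.7 → 7.
H and S are unchanged.

hsl(131, 98%, 7%)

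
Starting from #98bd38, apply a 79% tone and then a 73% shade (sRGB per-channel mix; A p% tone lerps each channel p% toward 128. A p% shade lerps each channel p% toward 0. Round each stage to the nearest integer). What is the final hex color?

#98bd38 is rgb(152, 189, 56).
A 79% tone moves each channel 79% toward 128:
  R: 152 − 18.96 = 133.04 → 133
  G: 189 + 0.79×(128−189) = 189 − 48.19 = 140.81 → 141
  B: 56 + 0.79×(128−56) = 56 + 56.88 = 112.88 → 113
After the tone: rgb(133, 141, 113) = #858d71.
Lerp each channel 73% toward 0:
  R: 133 − 97.09 = 35.91 → 36
  G: 141 + 0.73×(0−141) = 141 − 102.93 = 38.07 → 38
  B: 113 − 82.49 = 30.51 → 31
rgb(36, 38, 31) = #24261f.

#24261f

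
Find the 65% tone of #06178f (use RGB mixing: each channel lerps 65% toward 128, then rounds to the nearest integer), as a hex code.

#555b85

#06178f is rgb(6, 23, 143).
Per channel, c → c + 0.65(128 − c):
  R: 6 + 0.65×(128−6) = 6 + 79.3 = 85.3 → 85
  G: 23 + 68.25 = 91.25 → 91
  B: 143 + 0.65×(128−143) = 143 − 9.75 = 133.25 → 133
rgb(85, 91, 133) = #555b85.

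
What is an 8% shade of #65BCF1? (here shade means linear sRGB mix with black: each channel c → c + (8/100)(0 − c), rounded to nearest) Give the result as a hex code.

#65BCF1 is rgb(101, 188, 241).
Per channel, c → c + 0.08(0 − c):
  R: 101 + 0.08×(0−101) = 101 − 8.08 = 92.92 → 93
  G: 188 − 15.04 = 172.96 → 173
  B: 241 + 0.08×(0−241) = 241 − 19.28 = 221.72 → 222
rgb(93, 173, 222) = #5DADDE.

#5DADDE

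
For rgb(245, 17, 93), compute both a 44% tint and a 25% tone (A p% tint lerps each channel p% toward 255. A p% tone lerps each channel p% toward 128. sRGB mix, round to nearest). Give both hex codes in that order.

44% tint:
  R: 245 + 4.4 = 249.4 → 249
  G: 17 + 0.44×(255−17) = 17 + 104.72 = 121.72 → 122
  B: 93 + 0.44×(255−93) = 93 + 71.28 = 164.28 → 164
  → #f97aa4
25% tone:
  R: 245 − 29.25 = 215.75 → 216
  G: 17 + 0.25×(128−17) = 17 + 27.75 = 44.75 → 45
  B: 93 + 0.25×(128−93) = 93 + 8.75 = 101.75 → 102
  → #d82d66

#f97aa4, #d82d66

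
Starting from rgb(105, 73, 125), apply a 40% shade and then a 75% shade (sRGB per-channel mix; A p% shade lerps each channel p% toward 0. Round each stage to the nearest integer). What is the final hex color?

#100B13

Lerp each channel 40% toward 0:
  R: 105 − 42 = 63 → 63
  G: 73 + 0.4×(0−73) = 73 − 29.2 = 43.8 → 44
  B: 125 + 0.4×(0−125) = 125 − 50 = 75 → 75
After the shade: rgb(63, 44, 75) = #3F2C4B.
A 75% shade moves each channel 75% toward 0:
  R: 63 + 0.75×(0−63) = 63 − 47.25 = 15.75 → 16
  G: 44 + 0.75×(0−44) = 44 − 33 = 11 → 11
  B: 75 − 56.25 = 18.75 → 19
rgb(16, 11, 19) = #100B13.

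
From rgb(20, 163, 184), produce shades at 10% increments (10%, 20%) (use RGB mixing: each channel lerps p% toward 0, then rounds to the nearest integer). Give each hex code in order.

#1293A6, #108293

10%: (20 − 2 = 18→18, 163 − 16.3 = 146.7→147, 184 − 18.4 = 165.6→166) → #1293A6
20%: (20 − 4 = 16→16, 163 − 32.6 = 130.4→130, 184 − 36.8 = 147.2→147) → #108293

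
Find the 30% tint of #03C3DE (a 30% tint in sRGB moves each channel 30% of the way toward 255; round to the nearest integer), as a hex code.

#4FD5E8

#03C3DE is rgb(3, 195, 222).
Lerp each channel 30% toward 255:
  R: 3 + 75.6 = 78.6 → 79
  G: 195 + 0.3×(255−195) = 195 + 18 = 213 → 213
  B: 222 + 0.3×(255−222) = 222 + 9.9 = 231.9 → 232
rgb(79, 213, 232) = #4FD5E8.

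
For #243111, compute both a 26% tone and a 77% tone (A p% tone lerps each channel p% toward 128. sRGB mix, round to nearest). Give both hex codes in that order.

#243111 is rgb(36, 49, 17).
26% tone:
  R: 36 + 0.26×(128−36) = 36 + 23.92 = 59.92 → 60
  G: 49 + 0.26×(128−49) = 49 + 20.54 = 69.54 → 70
  B: 17 + 28.86 = 45.86 → 46
  → #3c462e
77% tone:
  R: 36 + 0.77×(128−36) = 36 + 70.84 = 106.84 → 107
  G: 49 + 0.77×(128−49) = 49 + 60.83 = 109.83 → 110
  B: 17 + 0.77×(128−17) = 17 + 85.47 = 102.47 → 102
  → #6b6e66

#3c462e, #6b6e66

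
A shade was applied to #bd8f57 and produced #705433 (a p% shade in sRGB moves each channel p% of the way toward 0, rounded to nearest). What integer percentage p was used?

41%

#bd8f57 is rgb(189, 143, 87); #705433 is rgb(112, 84, 51).
On the R channel (widest range): 112 ≈ 189 + (p/100)(0 − 189), so p ≈ 100×(112 − 189)/(0 − 189) = -7700/-189 = 40.74.
p = 41 reproduces all three channels after rounding.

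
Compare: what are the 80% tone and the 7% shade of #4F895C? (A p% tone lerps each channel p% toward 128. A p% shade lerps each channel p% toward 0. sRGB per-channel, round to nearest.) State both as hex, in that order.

#4F895C is rgb(79, 137, 92).
80% tone:
  R: 79 + 0.8×(128−79) = 79 + 39.2 = 118.2 → 118
  G: 137 + 0.8×(128−137) = 137 − 7.2 = 129.8 → 130
  B: 92 + 0.8×(128−92) = 92 + 28.8 = 120.8 → 121
  → #768279
7% shade:
  R: 79 + 0.07×(0−79) = 79 − 5.53 = 73.47 → 73
  G: 137 + 0.07×(0−137) = 137 − 9.59 = 127.41 → 127
  B: 92 + 0.07×(0−92) = 92 − 6.44 = 85.56 → 86
  → #497F56

#768279, #497F56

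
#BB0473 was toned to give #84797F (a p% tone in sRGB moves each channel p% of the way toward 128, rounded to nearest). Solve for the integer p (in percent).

94%

#BB0473 is rgb(187, 4, 115); #84797F is rgb(132, 121, 127).
On the G channel (widest range): 121 ≈ 4 + (p/100)(128 − 4), so p ≈ 100×(121 − 4)/(128 − 4) = 11700/124 = 94.35.
p = 94 reproduces all three channels after rounding.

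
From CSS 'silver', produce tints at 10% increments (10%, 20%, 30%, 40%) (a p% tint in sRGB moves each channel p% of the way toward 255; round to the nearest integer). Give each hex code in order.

#C6C6C6, #CDCDCD, #D3D3D3, #D9D9D9

CSS silver is rgb(192, 192, 192).
10%: (192 + 6.3 = 198.3→198, 192 + 6.3 = 198.3→198, 192 + 6.3 = 198.3→198) → #C6C6C6
20%: (192 + 12.6 = 204.6→205, 192 + 12.6 = 204.6→205, 192 + 12.6 = 204.6→205) → #CDCDCD
30%: (192 + 18.9 = 210.9→211, 192 + 18.9 = 210.9→211, 192 + 18.9 = 210.9→211) → #D3D3D3
40%: (192 + 25.2 = 217.2→217, 192 + 25.2 = 217.2→217, 192 + 25.2 = 217.2→217) → #D9D9D9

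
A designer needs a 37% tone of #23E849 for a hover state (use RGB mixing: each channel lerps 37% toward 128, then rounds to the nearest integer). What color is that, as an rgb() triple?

rgb(69, 194, 93)

#23E849 is rgb(35, 232, 73).
Per channel, c → c + 0.37(128 − c):
  R: 35 + 0.37×(128−35) = 35 + 34.41 = 69.41 → 69
  G: 232 − 38.48 = 193.52 → 194
  B: 73 + 20.35 = 93.35 → 93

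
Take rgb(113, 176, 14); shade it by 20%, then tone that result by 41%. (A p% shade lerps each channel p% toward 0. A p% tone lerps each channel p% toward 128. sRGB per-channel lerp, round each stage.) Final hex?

#6a883b

Lerp each channel 20% toward 0:
  R: 113 − 22.6 = 90.4 → 90
  G: 176 + 0.2×(0−176) = 176 − 35.2 = 140.8 → 141
  B: 14 − 2.8 = 11.2 → 11
After the shade: rgb(90, 141, 11) = #5a8d0b.
A 41% tone moves each channel 41% toward 128:
  R: 90 + 15.58 = 105.58 → 106
  G: 141 + 0.41×(128−141) = 141 − 5.33 = 135.67 → 136
  B: 11 + 47.97 = 58.97 → 59
rgb(106, 136, 59) = #6a883b.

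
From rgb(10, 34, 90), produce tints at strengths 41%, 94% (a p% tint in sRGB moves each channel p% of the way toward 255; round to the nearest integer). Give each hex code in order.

#6e7d9e, #f0f2f5

41%: (10 + 100.45 = 110.45→110, 34 + 90.61 = 124.61→125, 90 + 67.65 = 157.65→158) → #6e7d9e
94%: (10 + 230.3 = 240.3→240, 34 + 207.74 = 241.74→242, 90 + 155.1 = 245.1→245) → #f0f2f5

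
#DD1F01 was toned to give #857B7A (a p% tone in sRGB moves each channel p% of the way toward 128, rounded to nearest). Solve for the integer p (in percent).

95%

#DD1F01 is rgb(221, 31, 1); #857B7A is rgb(133, 123, 122).
On the B channel (widest range): 122 ≈ 1 + (p/100)(128 − 1), so p ≈ 100×(122 − 1)/(128 − 1) = 12100/127 = 95.28.
p = 95 reproduces all three channels after rounding.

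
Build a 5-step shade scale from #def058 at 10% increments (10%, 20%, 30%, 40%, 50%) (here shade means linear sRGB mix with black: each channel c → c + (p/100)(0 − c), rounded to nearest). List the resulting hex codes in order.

#def058 is rgb(222, 240, 88).
10%: (222 − 22.2 = 199.8→200, 240 − 24 = 216→216, 88 − 8.8 = 79.2→79) → #c8d84f
20%: (222 − 44.4 = 177.6→178, 240 − 48 = 192→192, 88 − 17.6 = 70.4→70) → #b2c046
30%: (222 − 66.6 = 155.4→155, 240 − 72 = 168→168, 88 − 26.4 = 61.6→62) → #9ba83e
40%: (222 − 88.8 = 133.2→133, 240 − 96 = 144→144, 88 − 35.2 = 52.8→53) → #859035
50%: (222 − 111 = 111→111, 240 − 120 = 120→120, 88 − 44 = 44→44) → #6f782c

#c8d84f, #b2c046, #9ba83e, #859035, #6f782c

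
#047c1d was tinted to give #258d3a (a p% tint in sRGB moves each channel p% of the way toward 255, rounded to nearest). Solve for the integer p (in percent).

13%

#047c1d is rgb(4, 124, 29); #258d3a is rgb(37, 141, 58).
On the R channel (widest range): 37 ≈ 4 + (p/100)(255 − 4), so p ≈ 100×(37 − 4)/(255 − 4) = 3300/251 = 13.15.
p = 13 reproduces all three channels after rounding.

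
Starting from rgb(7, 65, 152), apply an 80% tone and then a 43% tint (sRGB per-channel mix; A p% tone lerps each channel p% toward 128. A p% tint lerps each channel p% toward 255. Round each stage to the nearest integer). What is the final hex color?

#A9AFB9

An 80% tone moves each channel 80% toward 128:
  R: 7 + 96.8 = 103.8 → 104
  G: 65 + 0.8×(128−65) = 65 + 50.4 = 115.4 → 115
  B: 152 − 19.2 = 132.8 → 133
After the tone: rgb(104, 115, 133) = #687385.
A 43% tint moves each channel 43% toward 255:
  R: 104 + 0.43×(255−104) = 104 + 64.93 = 168.93 → 169
  G: 115 + 60.2 = 175.2 → 175
  B: 133 + 0.43×(255−133) = 133 + 52.46 = 185.46 → 185
rgb(169, 175, 185) = #A9AFB9.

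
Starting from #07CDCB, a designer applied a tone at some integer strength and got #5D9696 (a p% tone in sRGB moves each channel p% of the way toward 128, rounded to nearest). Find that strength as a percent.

71%

#07CDCB is rgb(7, 205, 203); #5D9696 is rgb(93, 150, 150).
On the R channel (widest range): 93 ≈ 7 + (p/100)(128 − 7), so p ≈ 100×(93 − 7)/(128 − 7) = 8600/121 = 71.07.
p = 71 reproduces all three channels after rounding.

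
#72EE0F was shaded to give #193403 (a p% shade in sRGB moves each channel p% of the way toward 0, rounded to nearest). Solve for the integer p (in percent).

78%

#72EE0F is rgb(114, 238, 15); #193403 is rgb(25, 52, 3).
On the G channel (widest range): 52 ≈ 238 + (p/100)(0 − 238), so p ≈ 100×(52 − 238)/(0 − 238) = -18600/-238 = 78.15.
p = 78 reproduces all three channels after rounding.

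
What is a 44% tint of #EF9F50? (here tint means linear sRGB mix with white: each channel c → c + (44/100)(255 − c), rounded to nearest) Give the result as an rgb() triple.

#EF9F50 is rgb(239, 159, 80).
Per channel, c → c + 0.44(255 − c):
  R: 239 + 7.04 = 246.04 → 246
  G: 159 + 42.24 = 201.24 → 201
  B: 80 + 0.44×(255−80) = 80 + 77 = 157 → 157

rgb(246, 201, 157)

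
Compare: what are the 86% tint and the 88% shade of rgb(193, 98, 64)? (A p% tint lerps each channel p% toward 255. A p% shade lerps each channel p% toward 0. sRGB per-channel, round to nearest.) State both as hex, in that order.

#f6e9e4, #170c08

86% tint:
  R: 193 + 53.32 = 246.32 → 246
  G: 98 + 0.86×(255−98) = 98 + 135.02 = 233.02 → 233
  B: 64 + 164.26 = 228.26 → 228
  → #f6e9e4
88% shade:
  R: 193 + 0.88×(0−193) = 193 − 169.84 = 23.16 → 23
  G: 98 + 0.88×(0−98) = 98 − 86.24 = 11.76 → 12
  B: 64 − 56.32 = 7.68 → 8
  → #170c08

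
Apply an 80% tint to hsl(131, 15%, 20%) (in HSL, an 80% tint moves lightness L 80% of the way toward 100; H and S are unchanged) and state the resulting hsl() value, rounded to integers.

hsl(131, 15%, 84%)

L moves 80% from 20 toward 100: 20 + 64 = 84 → 84.
H and S are unchanged.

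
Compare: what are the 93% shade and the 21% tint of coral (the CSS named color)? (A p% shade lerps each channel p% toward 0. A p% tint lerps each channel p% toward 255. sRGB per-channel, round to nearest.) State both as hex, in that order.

#120906, #FF9A75

CSS coral is rgb(255, 127, 80).
93% shade:
  R: 255 + 0.93×(0−255) = 255 − 237.15 = 17.85 → 18
  G: 127 − 118.11 = 8.89 → 9
  B: 80 + 0.93×(0−80) = 80 − 74.4 = 5.6 → 6
  → #120906
21% tint:
  R: 255 + 0 = 255 → 255
  G: 127 + 26.88 = 153.88 → 154
  B: 80 + 36.75 = 116.75 → 117
  → #FF9A75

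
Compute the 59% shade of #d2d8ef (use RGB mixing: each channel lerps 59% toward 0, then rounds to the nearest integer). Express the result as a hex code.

#d2d8ef is rgb(210, 216, 239).
Lerp each channel 59% toward 0:
  R: 210 + 0.59×(0−210) = 210 − 123.9 = 86.1 → 86
  G: 216 + 0.59×(0−216) = 216 − 127.44 = 88.56 → 89
  B: 239 + 0.59×(0−239) = 239 − 141.01 = 97.99 → 98
rgb(86, 89, 98) = #565962.

#565962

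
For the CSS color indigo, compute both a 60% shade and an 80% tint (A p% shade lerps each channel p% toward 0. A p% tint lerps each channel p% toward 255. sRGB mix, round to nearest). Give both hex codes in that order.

CSS indigo is rgb(75, 0, 130).
60% shade:
  R: 75 + 0.6×(0−75) = 75 − 45 = 30 → 30
  G: 0 + 0 = 0 → 0
  B: 130 − 78 = 52 → 52
  → #1E0034
80% tint:
  R: 75 + 144 = 219 → 219
  G: 0 + 204 = 204 → 204
  B: 130 + 100 = 230 → 230
  → #DBCCE6

#1E0034, #DBCCE6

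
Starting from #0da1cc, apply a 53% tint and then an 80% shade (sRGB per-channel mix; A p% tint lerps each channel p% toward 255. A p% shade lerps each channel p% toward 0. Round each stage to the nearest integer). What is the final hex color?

#0da1cc is rgb(13, 161, 204).
A 53% tint moves each channel 53% toward 255:
  R: 13 + 0.53×(255−13) = 13 + 128.26 = 141.26 → 141
  G: 161 + 0.53×(255−161) = 161 + 49.82 = 210.82 → 211
  B: 204 + 0.53×(255−204) = 204 + 27.03 = 231.03 → 231
After the tint: rgb(141, 211, 231) = #8dd3e7.
An 80% shade moves each channel 80% toward 0:
  R: 141 − 112.8 = 28.2 → 28
  G: 211 − 168.8 = 42.2 → 42
  B: 231 + 0.8×(0−231) = 231 − 184.8 = 46.2 → 46
rgb(28, 42, 46) = #1c2a2e.

#1c2a2e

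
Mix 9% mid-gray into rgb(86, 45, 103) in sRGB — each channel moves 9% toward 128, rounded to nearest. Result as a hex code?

Lerp each channel 9% toward 128:
  R: 86 + 3.78 = 89.78 → 90
  G: 45 + 7.47 = 52.47 → 52
  B: 103 + 2.25 = 105.25 → 105
rgb(90, 52, 105) = #5A3469.

#5A3469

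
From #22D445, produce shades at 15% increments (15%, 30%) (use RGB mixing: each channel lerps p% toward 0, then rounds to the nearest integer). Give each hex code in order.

#22D445 is rgb(34, 212, 69).
15%: (34 − 5.1 = 28.9→29, 212 − 31.8 = 180.2→180, 69 − 10.35 = 58.65→59) → #1DB43B
30%: (34 − 10.2 = 23.8→24, 212 − 63.6 = 148.4→148, 69 − 20.7 = 48.3→48) → #189430

#1DB43B, #189430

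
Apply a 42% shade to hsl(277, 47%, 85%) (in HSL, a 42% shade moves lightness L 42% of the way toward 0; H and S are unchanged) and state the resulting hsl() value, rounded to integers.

L moves 42% from 85 toward 0: 85 − 35.7 = 49.3 → 49.
H and S are unchanged.

hsl(277, 47%, 49%)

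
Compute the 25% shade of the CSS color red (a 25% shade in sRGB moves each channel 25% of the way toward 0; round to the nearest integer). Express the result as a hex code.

#bf0000

CSS red is rgb(255, 0, 0).
Per channel, c → c + 0.25(0 − c):
  R: 255 − 63.75 = 191.25 → 191
  G: 0 + 0.25×(0−0) = 0 + 0 = 0 → 0
  B: 0 + 0.25×(0−0) = 0 + 0 = 0 → 0
rgb(191, 0, 0) = #bf0000.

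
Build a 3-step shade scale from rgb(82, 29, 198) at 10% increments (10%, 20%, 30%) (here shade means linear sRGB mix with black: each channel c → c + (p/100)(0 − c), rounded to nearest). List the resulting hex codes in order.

#4A1AB2, #42179E, #39148B

10%: (82 − 8.2 = 73.8→74, 29 − 2.9 = 26.1→26, 198 − 19.8 = 178.2→178) → #4A1AB2
20%: (82 − 16.4 = 65.6→66, 29 − 5.8 = 23.2→23, 198 − 39.6 = 158.4→158) → #42179E
30%: (82 − 24.6 = 57.4→57, 29 − 8.7 = 20.3→20, 198 − 59.4 = 138.6→139) → #39148B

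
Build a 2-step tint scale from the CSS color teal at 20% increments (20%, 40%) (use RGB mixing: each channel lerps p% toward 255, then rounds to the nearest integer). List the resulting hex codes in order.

CSS teal is rgb(0, 128, 128).
20%: (0 + 51 = 51→51, 128 + 25.4 = 153.4→153, 128 + 25.4 = 153.4→153) → #339999
40%: (0 + 102 = 102→102, 128 + 50.8 = 178.8→179, 128 + 50.8 = 178.8→179) → #66b3b3

#339999, #66b3b3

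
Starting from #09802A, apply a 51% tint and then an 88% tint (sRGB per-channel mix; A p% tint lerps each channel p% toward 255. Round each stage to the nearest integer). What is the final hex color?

#09802A is rgb(9, 128, 42).
Lerp each channel 51% toward 255:
  R: 9 + 125.46 = 134.46 → 134
  G: 128 + 0.51×(255−128) = 128 + 64.77 = 192.77 → 193
  B: 42 + 0.51×(255−42) = 42 + 108.63 = 150.63 → 151
After the tint: rgb(134, 193, 151) = #86C197.
An 88% tint moves each channel 88% toward 255:
  R: 134 + 0.88×(255−134) = 134 + 106.48 = 240.48 → 240
  G: 193 + 0.88×(255−193) = 193 + 54.56 = 247.56 → 248
  B: 151 + 0.88×(255−151) = 151 + 91.52 = 242.52 → 243
rgb(240, 248, 243) = #F0F8F3.

#F0F8F3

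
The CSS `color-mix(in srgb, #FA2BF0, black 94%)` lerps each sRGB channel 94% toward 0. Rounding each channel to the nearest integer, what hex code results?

#FA2BF0 is rgb(250, 43, 240).
Lerp each channel 94% toward 0:
  R: 250 − 235 = 15 → 15
  G: 43 − 40.42 = 2.58 → 3
  B: 240 + 0.94×(0−240) = 240 − 225.6 = 14.4 → 14
rgb(15, 3, 14) = #0F030E.

#0F030E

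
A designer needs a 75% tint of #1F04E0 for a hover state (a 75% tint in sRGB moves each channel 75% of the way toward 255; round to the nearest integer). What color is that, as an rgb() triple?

#1F04E0 is rgb(31, 4, 224).
Lerp each channel 75% toward 255:
  R: 31 + 0.75×(255−31) = 31 + 168 = 199 → 199
  G: 4 + 188.25 = 192.25 → 192
  B: 224 + 0.75×(255−224) = 224 + 23.25 = 247.25 → 247

rgb(199, 192, 247)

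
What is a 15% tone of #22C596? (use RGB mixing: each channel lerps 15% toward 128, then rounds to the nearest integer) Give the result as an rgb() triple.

#22C596 is rgb(34, 197, 150).
Lerp each channel 15% toward 128:
  R: 34 + 0.15×(128−34) = 34 + 14.1 = 48.1 → 48
  G: 197 + 0.15×(128−197) = 197 − 10.35 = 186.65 → 187
  B: 150 + 0.15×(128−150) = 150 − 3.3 = 146.7 → 147

rgb(48, 187, 147)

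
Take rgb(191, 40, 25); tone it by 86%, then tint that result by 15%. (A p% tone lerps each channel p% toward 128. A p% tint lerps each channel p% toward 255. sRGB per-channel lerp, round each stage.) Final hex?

Per channel, c → c + 0.86(128 − c):
  R: 191 − 54.18 = 136.82 → 137
  G: 40 + 0.86×(128−40) = 40 + 75.68 = 115.68 → 116
  B: 25 + 0.86×(128−25) = 25 + 88.58 = 113.58 → 114
After the tone: rgb(137, 116, 114) = #897472.
Lerp each channel 15% toward 255:
  R: 137 + 17.7 = 154.7 → 155
  G: 116 + 0.15×(255−116) = 116 + 20.85 = 136.85 → 137
  B: 114 + 0.15×(255−114) = 114 + 21.15 = 135.15 → 135
rgb(155, 137, 135) = #9B8987.

#9B8987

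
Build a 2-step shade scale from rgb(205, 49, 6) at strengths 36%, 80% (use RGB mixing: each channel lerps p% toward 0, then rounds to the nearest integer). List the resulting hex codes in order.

#831F04, #290A01

36%: (205 − 73.8 = 131.2→131, 49 − 17.64 = 31.36→31, 6 − 2.16 = 3.84→4) → #831F04
80%: (205 − 164 = 41→41, 49 − 39.2 = 9.8→10, 6 − 4.8 = 1.2→1) → #290A01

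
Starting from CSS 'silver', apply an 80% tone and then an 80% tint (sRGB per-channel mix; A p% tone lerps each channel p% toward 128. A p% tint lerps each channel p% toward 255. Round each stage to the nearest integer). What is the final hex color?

#E8E8E8

CSS silver is rgb(192, 192, 192).
Per channel, c → c + 0.8(128 − c):
  R: 192 + 0.8×(128−192) = 192 − 51.2 = 140.8 → 141
  G: 192 + 0.8×(128−192) = 192 − 51.2 = 140.8 → 141
  B: 192 + 0.8×(128−192) = 192 − 51.2 = 140.8 → 141
After the tone: rgb(141, 141, 141) = #8D8D8D.
Per channel, c → c + 0.8(255 − c):
  R: 141 + 91.2 = 232.2 → 232
  G: 141 + 0.8×(255−141) = 141 + 91.2 = 232.2 → 232
  B: 141 + 0.8×(255−141) = 141 + 91.2 = 232.2 → 232
rgb(232, 232, 232) = #E8E8E8.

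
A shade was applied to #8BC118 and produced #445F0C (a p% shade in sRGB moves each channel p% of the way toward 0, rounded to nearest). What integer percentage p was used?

#8BC118 is rgb(139, 193, 24); #445F0C is rgb(68, 95, 12).
On the G channel (widest range): 95 ≈ 193 + (p/100)(0 − 193), so p ≈ 100×(95 − 193)/(0 − 193) = -9800/-193 = 50.78.
p = 51 reproduces all three channels after rounding.

51%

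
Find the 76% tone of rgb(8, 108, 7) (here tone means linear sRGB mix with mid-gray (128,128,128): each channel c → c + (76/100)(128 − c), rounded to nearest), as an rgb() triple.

A 76% tone moves each channel 76% toward 128:
  R: 8 + 0.76×(128−8) = 8 + 91.2 = 99.2 → 99
  G: 108 + 15.2 = 123.2 → 123
  B: 7 + 91.96 = 98.96 → 99

rgb(99, 123, 99)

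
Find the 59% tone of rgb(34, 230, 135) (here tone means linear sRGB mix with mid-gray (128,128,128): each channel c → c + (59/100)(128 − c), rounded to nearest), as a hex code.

#59AA83

A 59% tone moves each channel 59% toward 128:
  R: 34 + 55.46 = 89.46 → 89
  G: 230 + 0.59×(128−230) = 230 − 60.18 = 169.82 → 170
  B: 135 + 0.59×(128−135) = 135 − 4.13 = 130.87 → 131
rgb(89, 170, 131) = #59AA83.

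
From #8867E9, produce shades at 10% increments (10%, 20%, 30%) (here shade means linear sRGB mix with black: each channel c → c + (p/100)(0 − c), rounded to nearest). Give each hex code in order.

#8867E9 is rgb(136, 103, 233).
10%: (136 − 13.6 = 122.4→122, 103 − 10.3 = 92.7→93, 233 − 23.3 = 209.7→210) → #7A5DD2
20%: (136 − 27.2 = 108.8→109, 103 − 20.6 = 82.4→82, 233 − 46.6 = 186.4→186) → #6D52BA
30%: (136 − 40.8 = 95.2→95, 103 − 30.9 = 72.1→72, 233 − 69.9 = 163.1→163) → #5F48A3

#7A5DD2, #6D52BA, #5F48A3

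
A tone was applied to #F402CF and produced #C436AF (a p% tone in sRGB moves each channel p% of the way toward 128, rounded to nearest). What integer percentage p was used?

#F402CF is rgb(244, 2, 207); #C436AF is rgb(196, 54, 175).
On the G channel (widest range): 54 ≈ 2 + (p/100)(128 − 2), so p ≈ 100×(54 − 2)/(128 − 2) = 5200/126 = 41.27.
p = 41 reproduces all three channels after rounding.

41%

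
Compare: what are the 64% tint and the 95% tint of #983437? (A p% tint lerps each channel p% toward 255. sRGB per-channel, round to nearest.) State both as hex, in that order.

#983437 is rgb(152, 52, 55).
64% tint:
  R: 152 + 65.92 = 217.92 → 218
  G: 52 + 0.64×(255−52) = 52 + 129.92 = 181.92 → 182
  B: 55 + 0.64×(255−55) = 55 + 128 = 183 → 183
  → #DAB6B7
95% tint:
  R: 152 + 0.95×(255−152) = 152 + 97.85 = 249.85 → 250
  G: 52 + 192.85 = 244.85 → 245
  B: 55 + 0.95×(255−55) = 55 + 190 = 245 → 245
  → #FAF5F5

#DAB6B7, #FAF5F5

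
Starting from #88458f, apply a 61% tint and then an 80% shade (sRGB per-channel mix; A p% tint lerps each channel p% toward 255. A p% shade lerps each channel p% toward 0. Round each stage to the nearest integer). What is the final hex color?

#88458f is rgb(136, 69, 143).
Lerp each channel 61% toward 255:
  R: 136 + 0.61×(255−136) = 136 + 72.59 = 208.59 → 209
  G: 69 + 0.61×(255−69) = 69 + 113.46 = 182.46 → 182
  B: 143 + 0.61×(255−143) = 143 + 68.32 = 211.32 → 211
After the tint: rgb(209, 182, 211) = #d1b6d3.
An 80% shade moves each channel 80% toward 0:
  R: 209 + 0.8×(0−209) = 209 − 167.2 = 41.8 → 42
  G: 182 + 0.8×(0−182) = 182 − 145.6 = 36.4 → 36
  B: 211 + 0.8×(0−211) = 211 − 168.8 = 42.2 → 42
rgb(42, 36, 42) = #2a242a.

#2a242a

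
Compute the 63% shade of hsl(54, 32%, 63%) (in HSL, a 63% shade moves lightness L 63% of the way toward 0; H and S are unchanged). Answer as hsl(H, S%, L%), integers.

hsl(54, 32%, 23%)

L moves 63% from 63 toward 0: 63 − 39.69 = 23.31 → 23.
H and S are unchanged.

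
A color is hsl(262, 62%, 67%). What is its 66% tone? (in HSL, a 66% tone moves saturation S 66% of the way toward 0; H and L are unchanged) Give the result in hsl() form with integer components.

hsl(262, 21%, 67%)

S moves 66% from 62 toward 0: 62 − 40.92 = 21.08 → 21.
H and L are unchanged.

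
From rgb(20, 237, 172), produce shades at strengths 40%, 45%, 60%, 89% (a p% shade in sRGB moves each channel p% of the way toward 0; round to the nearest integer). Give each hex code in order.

#0C8E67, #0B825F, #085F45, #021A13

40%: (20 − 8 = 12→12, 237 − 94.8 = 142.2→142, 172 − 68.8 = 103.2→103) → #0C8E67
45%: (20 − 9 = 11→11, 237 − 106.65 = 130.35→130, 172 − 77.4 = 94.6→95) → #0B825F
60%: (20 − 12 = 8→8, 237 − 142.2 = 94.8→95, 172 − 103.2 = 68.8→69) → #085F45
89%: (20 − 17.8 = 2.2→2, 237 − 210.93 = 26.07→26, 172 − 153.08 = 18.92→19) → #021A13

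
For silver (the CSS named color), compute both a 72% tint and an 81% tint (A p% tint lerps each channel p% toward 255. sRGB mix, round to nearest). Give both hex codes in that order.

CSS silver is rgb(192, 192, 192).
72% tint:
  R: 192 + 0.72×(255−192) = 192 + 45.36 = 237.36 → 237
  G: 192 + 0.72×(255−192) = 192 + 45.36 = 237.36 → 237
  B: 192 + 0.72×(255−192) = 192 + 45.36 = 237.36 → 237
  → #ededed
81% tint:
  R: 192 + 0.81×(255−192) = 192 + 51.03 = 243.03 → 243
  G: 192 + 0.81×(255−192) = 192 + 51.03 = 243.03 → 243
  B: 192 + 51.03 = 243.03 → 243
  → #f3f3f3

#ededed, #f3f3f3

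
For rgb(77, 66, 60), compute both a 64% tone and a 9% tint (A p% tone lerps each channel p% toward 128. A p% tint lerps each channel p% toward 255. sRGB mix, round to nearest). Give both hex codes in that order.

64% tone:
  R: 77 + 0.64×(128−77) = 77 + 32.64 = 109.64 → 110
  G: 66 + 39.68 = 105.68 → 106
  B: 60 + 0.64×(128−60) = 60 + 43.52 = 103.52 → 104
  → #6E6A68
9% tint:
  R: 77 + 0.09×(255−77) = 77 + 16.02 = 93.02 → 93
  G: 66 + 17.01 = 83.01 → 83
  B: 60 + 17.55 = 77.55 → 78
  → #5D534E

#6E6A68, #5D534E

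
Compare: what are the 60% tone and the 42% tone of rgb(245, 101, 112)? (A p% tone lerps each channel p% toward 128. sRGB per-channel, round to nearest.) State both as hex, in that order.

60% tone:
  R: 245 − 70.2 = 174.8 → 175
  G: 101 + 16.2 = 117.2 → 117
  B: 112 + 0.6×(128−112) = 112 + 9.6 = 121.6 → 122
  → #AF757A
42% tone:
  R: 245 + 0.42×(128−245) = 245 − 49.14 = 195.86 → 196
  G: 101 + 11.34 = 112.34 → 112
  B: 112 + 0.42×(128−112) = 112 + 6.72 = 118.72 → 119
  → #C47077

#AF757A, #C47077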